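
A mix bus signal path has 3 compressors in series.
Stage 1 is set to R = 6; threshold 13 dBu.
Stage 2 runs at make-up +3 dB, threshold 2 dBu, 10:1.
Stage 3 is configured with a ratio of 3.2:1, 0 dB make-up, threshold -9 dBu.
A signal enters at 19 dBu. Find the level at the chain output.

-4.25 dBu

Stage 1: 19 dBu is 6 dB over 13 dBu; at 6:1 that becomes 1 dB over, giving 14 dBu.
Stage 2: 14 dBu is 12 dB over 2 dBu; at 10:1 that becomes 1.2 dB over, giving 3.2 dBu; +3 dB make-up → 6.2 dBu.
Stage 3: overshoot 15.2 dB → 15.2/3.2 = 4.75 dB → -4.25 dBu.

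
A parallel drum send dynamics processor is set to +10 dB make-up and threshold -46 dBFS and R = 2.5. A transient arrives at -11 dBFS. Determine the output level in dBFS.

-22 dBFS

The input is 35 dB above the -46 dBFS threshold.
The 35 dB excess becomes 14 dB after 2.5:1 reduction.
Output = -46 + 14 = -32 dBFS; make-up adds 10 dB, giving -22 dBFS.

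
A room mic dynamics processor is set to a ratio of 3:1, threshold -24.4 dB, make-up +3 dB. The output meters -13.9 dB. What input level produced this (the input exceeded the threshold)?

Before make-up, the level was -13.9 − 3 = -16.9 dB.
Post-compression overshoot = -16.9 − (-24.4) = 7.5 dB.
Before 3:1 compression the overshoot was 7.5 × 3 = 22.5 dB, so input = -24.4 + 22.5 = -1.9 dB.

-1.9 dB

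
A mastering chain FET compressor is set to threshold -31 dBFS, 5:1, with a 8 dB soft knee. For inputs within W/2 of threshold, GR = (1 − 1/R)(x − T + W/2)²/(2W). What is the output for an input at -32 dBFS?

-32.45 dBFS

x − T + W/2 = -32 − (-31) + 4 = 3.
GR = (1 − 1/5) × 3² / 16 = 0.8 × 9 / 16 = 0.45 dB.
Output = -32 − 0.45 = -32.45 dBFS.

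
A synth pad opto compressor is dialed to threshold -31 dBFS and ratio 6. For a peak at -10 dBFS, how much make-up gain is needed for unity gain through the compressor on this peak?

17.5 dB

The peak compresses to -31 + 21/6 = -27.5 dBFS.
To reach -10 dBFS requires -10 − (-27.5) = 17.5 dB of make-up.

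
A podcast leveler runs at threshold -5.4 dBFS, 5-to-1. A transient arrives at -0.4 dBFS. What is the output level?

-4.4 dBFS

Overshoot: -0.4 − (-5.4) = 5 dB.
5:1 compression reduces that to 5/5 = 1 dB over.
That puts the output at -4.4 dBFS.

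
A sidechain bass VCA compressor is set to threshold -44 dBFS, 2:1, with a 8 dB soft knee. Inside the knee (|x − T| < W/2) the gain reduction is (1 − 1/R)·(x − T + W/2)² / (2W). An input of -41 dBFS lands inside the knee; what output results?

-42.53125 dBFS

x − T + W/2 = -41 − (-44) + 4 = 7.
GR = (1 − 1/2) × 7² / 16 = 0.5 × 49 / 16 = 1.53125 dB.
Output = -41 − 1.53125 = -42.53125 dBFS.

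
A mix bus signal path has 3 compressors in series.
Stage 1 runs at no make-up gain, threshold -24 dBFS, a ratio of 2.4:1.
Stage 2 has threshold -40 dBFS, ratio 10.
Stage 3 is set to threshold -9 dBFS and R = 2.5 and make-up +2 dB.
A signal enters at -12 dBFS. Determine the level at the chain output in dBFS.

Stage 1: overshoot 12 dB → 12/2.4 = 5 dB → -19 dBFS.
Stage 2: -19 dBFS is 21 dB over -40 dBFS; at 10:1 that becomes 2.1 dB over, giving -37.9 dBFS.
Stage 3: -37.9 dBFS is at or below the -9 dBFS threshold — no compression; make-up brings it to -35.9 dBFS.

-35.9 dBFS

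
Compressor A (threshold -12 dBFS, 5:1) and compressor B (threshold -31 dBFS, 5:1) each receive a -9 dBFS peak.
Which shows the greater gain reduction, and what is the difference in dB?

B, by 15.2 dB

A: overshoot 3 dB → output overshoot 0.6 dB → GR 2.4 dB.
B: overshoot 22 dB → output overshoot 4.4 dB → GR 17.6 dB.
Difference: 15.2 dB in favour of B.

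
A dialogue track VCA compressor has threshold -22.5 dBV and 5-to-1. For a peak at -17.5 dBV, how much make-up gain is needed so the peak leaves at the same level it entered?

4 dB

Without make-up, output = threshold + overshoot/5 = -22.5 + 1 = -21.5 dBV.
Gap to target: 4 dB.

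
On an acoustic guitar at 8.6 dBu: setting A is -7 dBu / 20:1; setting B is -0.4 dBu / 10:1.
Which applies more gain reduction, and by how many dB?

A: 15.6 dB over, compressed to 0.78 dB over, so 14.82 dB of GR.
B: 9 dB over, compressed to 0.9 dB over, so 8.1 dB of GR.
Difference: 6.72 dB in favour of A.

A, by 6.72 dB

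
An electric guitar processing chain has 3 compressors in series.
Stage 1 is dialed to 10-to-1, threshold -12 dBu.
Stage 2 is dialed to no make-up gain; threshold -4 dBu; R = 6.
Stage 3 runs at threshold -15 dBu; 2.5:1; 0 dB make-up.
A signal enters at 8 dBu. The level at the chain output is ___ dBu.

-13 dBu

Stage 1: 8 dBu is 20 dB over -12 dBu; at 10:1 that becomes 2 dB over, giving -10 dBu.
Stage 2: -10 dBu is at or below the -4 dBu threshold — no compression; output -10 dBu.
Stage 3: overshoot 5 dB → 5/2.5 = 2 dB → -13 dBu.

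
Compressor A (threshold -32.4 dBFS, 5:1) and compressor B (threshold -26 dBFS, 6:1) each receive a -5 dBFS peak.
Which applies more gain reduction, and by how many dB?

A, by 4.42 dB

A: overshoot 27.4 dB → output overshoot 5.48 dB → GR 21.92 dB.
B: overshoot 21 dB → output overshoot 3.5 dB → GR 17.5 dB.
Difference: 4.42 dB in favour of A.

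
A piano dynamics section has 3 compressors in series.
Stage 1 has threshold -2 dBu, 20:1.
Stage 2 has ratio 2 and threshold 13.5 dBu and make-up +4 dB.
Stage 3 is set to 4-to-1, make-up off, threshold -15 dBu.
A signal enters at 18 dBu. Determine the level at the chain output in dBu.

-10.5 dBu

Stage 1: 20 dB above -2 dBu, reduced 20:1 to 1 dB above → -1 dBu.
Stage 2: -1 dBu is at or below the 13.5 dBu threshold — no compression; make-up brings it to 3 dBu.
Stage 3: overshoot 18 dB → 18/4 = 4.5 dB → -10.5 dBu.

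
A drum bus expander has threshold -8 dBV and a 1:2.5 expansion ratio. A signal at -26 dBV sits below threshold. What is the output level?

Undershoot = (-8) − (-26) = 18 dB.
At 1:2.5, that expands to 45 dB under threshold.
Output = -8 − 45 = -53 dBV.

-53 dBV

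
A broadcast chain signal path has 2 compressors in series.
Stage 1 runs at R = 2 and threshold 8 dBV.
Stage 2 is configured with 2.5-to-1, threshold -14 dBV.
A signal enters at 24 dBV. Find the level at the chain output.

Stage 1: overshoot 16 dB → 16/2 = 8 dB → 16 dBV.
Stage 2: overshoot 30 dB → 30/2.5 = 12 dB → -2 dBV.

-2 dBV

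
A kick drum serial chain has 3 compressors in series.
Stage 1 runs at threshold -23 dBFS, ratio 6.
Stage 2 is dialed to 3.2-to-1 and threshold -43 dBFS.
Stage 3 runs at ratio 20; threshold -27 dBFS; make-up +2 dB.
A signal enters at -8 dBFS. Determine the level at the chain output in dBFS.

Stage 1: -8 dBFS is 15 dB over -23 dBFS; at 6:1 that becomes 2.5 dB over, giving -20.5 dBFS.
Stage 2: 22.5 dB above -43 dBFS, reduced 3.2:1 to 7.03125 dB above → -35.96875 dBFS.
Stage 3: below threshold (-35.96875 ≤ -27); passes unchanged; make-up brings it to -33.96875 dBFS.

-33.96875 dBFS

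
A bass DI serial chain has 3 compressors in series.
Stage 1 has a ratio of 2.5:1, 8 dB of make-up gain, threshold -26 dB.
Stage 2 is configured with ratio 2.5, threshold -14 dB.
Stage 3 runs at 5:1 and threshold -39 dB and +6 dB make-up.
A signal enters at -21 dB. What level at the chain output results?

-28.4 dB

Stage 1: 5 dB above -26 dB, reduced 2.5:1 to 2 dB above → -24 dB; +8 dB make-up → -16 dB.
Stage 2: below threshold (-16 ≤ -14); passes unchanged; output -16 dB.
Stage 3: 23 dB above -39 dB, reduced 5:1 to 4.6 dB above → -34.4 dB; +6 dB make-up → -28.4 dB.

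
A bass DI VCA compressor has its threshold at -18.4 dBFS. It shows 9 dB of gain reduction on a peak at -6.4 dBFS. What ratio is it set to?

4:1

Input overshoot = -6.4 − (-18.4) = 12 dB.
Output overshoot = 12 − 9 = 3 dB.
Ratio = input overshoot / output overshoot = 12 / 3 = 4.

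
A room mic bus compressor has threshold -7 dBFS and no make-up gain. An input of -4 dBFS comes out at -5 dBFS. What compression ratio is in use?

Input overshoot = -4 − (-7) = 3 dB; output overshoot = -5 − (-7) = 2 dB.
Ratio = 3 / 2 = 1.5.

1.5:1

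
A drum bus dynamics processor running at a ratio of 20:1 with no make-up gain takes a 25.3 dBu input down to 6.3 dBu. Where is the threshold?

Gain reduction = 25.3 − 6.3 = 19 dB; output overshoot = GR / (R − 1) = 19 / 19 = 1 dB.
Threshold = output − output overshoot = 6.3 − 1 = 5.3 dBu.

5.3 dBu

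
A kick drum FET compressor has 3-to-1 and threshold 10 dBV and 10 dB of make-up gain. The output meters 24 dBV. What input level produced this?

22 dBV

Stripping the +10 dB make-up gives 14 dBV at the gain stage.
That's 4 dB above the 10 dBV threshold.
Before 3:1 compression the overshoot was 4 × 3 = 12 dB, so input = 10 + 12 = 22 dBV.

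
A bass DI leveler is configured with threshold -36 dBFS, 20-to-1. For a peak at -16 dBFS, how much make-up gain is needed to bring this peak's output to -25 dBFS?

The peak compresses to -36 + 20/20 = -35 dBFS.
To reach -25 dBFS requires -25 − (-35) = 10 dB of make-up.

10 dB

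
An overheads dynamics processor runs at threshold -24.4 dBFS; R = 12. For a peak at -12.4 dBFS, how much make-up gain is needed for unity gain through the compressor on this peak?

Overshoot 12 dB → 12/12 = 1 dB after compression, so the compressed level is -24.4 + 1 = -23.4 dBFS.
Make-up = target − compressed = -12.4 − (-23.4) = 11 dB.

11 dB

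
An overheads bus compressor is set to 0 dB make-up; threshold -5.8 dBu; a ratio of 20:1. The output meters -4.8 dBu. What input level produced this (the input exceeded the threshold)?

The compressed level sits -4.8 − (-5.8) = 1 dB over threshold.
Input overshoot = R × output overshoot = 20 dB → input = -5.8 + 20 = 14.2 dBu.

14.2 dBu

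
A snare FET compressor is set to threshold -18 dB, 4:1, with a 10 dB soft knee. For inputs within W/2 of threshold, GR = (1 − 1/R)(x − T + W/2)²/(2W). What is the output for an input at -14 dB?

x − T + W/2 = -14 − (-18) + 5 = 9.
GR = (1 − 1/4) × 9² / 20 = 0.75 × 81 / 20 = 3.0375 dB.
Output = -14 − 3.0375 = -17.0375 dB.

-17.0375 dB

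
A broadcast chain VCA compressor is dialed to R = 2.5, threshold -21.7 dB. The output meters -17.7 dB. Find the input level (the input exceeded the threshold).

The compressed level sits -17.7 − (-21.7) = 4 dB over threshold.
Undo the ratio: input overshoot = 4 × 2.5 = 10 dB, giving input = -11.7 dB.

-11.7 dB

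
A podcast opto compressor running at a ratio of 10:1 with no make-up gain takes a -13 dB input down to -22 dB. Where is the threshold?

Gain reduction = -13 − (-22) = 9 dB; output overshoot = GR / (R − 1) = 9 / 9 = 1 dB.
Threshold = output − output overshoot = -22 − 1 = -23 dB.

-23 dB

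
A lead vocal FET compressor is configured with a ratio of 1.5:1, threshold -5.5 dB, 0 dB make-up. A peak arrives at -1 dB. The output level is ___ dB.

-2.5 dB

Overshoot: -1 − (-5.5) = 4.5 dB.
1.5:1 compression reduces that to 4.5/1.5 = 3 dB over.
That puts the output at -2.5 dB.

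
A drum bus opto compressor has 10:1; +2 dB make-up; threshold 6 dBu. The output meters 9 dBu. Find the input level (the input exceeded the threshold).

16 dBu

Remove make-up: 9 − 2 = 7 dBu.
The compressed level sits 7 − 6 = 1 dB over threshold.
Input overshoot = R × output overshoot = 10 dB → input = 6 + 10 = 16 dBu.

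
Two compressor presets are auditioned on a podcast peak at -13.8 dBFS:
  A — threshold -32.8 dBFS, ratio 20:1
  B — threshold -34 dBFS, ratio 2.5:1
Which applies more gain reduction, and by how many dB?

A, by 5.93 dB

A: 19 dB over, compressed to 0.95 dB over, so 18.05 dB of GR.
B: 20.2 dB over, compressed to 8.08 dB over, so 12.12 dB of GR.
A applies 5.93 dB more gain reduction.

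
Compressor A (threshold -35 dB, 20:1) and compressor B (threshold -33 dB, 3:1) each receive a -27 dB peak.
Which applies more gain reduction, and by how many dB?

A, by 3.6 dB

A: overshoot 8 dB → output overshoot 0.4 dB → GR 7.6 dB.
B: overshoot 6 dB → output overshoot 2 dB → GR 4 dB.
A reduces 3.6 dB more.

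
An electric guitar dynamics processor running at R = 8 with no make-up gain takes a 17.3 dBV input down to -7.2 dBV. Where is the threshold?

Let T be the threshold. Output overshoot = (input overshoot)/R, so -7.2 − T = (17.3 − T)/8.
8·(-7.2 − T) = 17.3 − T → 7·T = -57.6 − 17.3 = -74.9.
T = -74.9/7 = -10.7 dBV.

-10.7 dBV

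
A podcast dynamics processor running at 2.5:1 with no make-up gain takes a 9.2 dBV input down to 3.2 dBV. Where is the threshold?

-0.8 dBV

Gain reduction = 9.2 − 3.2 = 6 dB; output overshoot = GR / (R − 1) = 6 / 1.5 = 4 dB.
Threshold = output − output overshoot = 3.2 − 4 = -0.8 dBV.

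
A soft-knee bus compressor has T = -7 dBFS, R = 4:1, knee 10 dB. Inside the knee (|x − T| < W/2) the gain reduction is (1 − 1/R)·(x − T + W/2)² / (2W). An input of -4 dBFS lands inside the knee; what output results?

x − T + W/2 = -4 − (-7) + 5 = 8.
GR = (1 − 1/4) × 8² / 20 = 0.75 × 64 / 20 = 2.4 dB.
Output = -4 − 2.4 = -6.4 dBFS.

-6.4 dBFS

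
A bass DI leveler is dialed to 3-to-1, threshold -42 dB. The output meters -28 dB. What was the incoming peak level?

Post-compression overshoot = -28 − (-42) = 14 dB.
Before 3:1 compression the overshoot was 14 × 3 = 42 dB, so input = -42 + 42 = 0 dB.

0 dB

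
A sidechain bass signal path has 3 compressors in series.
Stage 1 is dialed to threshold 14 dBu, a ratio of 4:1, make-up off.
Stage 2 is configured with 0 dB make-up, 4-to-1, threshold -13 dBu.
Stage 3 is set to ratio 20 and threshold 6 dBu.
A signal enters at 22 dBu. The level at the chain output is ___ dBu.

-5.75 dBu

Stage 1: overshoot 8 dB → 8/4 = 2 dB → 16 dBu.
Stage 2: overshoot 29 dB → 29/4 = 7.25 dB → -5.75 dBu.
Stage 3: -5.75 dBu is at or below the 6 dBu threshold — no compression; output -5.75 dBu.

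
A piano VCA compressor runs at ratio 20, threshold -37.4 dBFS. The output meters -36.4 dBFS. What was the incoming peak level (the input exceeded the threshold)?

Post-compression overshoot = -36.4 − (-37.4) = 1 dB.
Undo the ratio: input overshoot = 1 × 20 = 20 dB, giving input = -17.4 dBFS.

-17.4 dBFS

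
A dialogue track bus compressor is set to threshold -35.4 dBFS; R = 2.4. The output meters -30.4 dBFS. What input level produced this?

Post-compression overshoot = -30.4 − (-35.4) = 5 dB.
Before 2.4:1 compression the overshoot was 5 × 2.4 = 12 dB, so input = -35.4 + 12 = -23.4 dBFS.

-23.4 dBFS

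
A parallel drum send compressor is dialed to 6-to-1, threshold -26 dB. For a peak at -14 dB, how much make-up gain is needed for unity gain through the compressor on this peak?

Overshoot 12 dB → 12/6 = 2 dB after compression, so the compressed level is -26 + 2 = -24 dB.
Make-up = target − compressed = -14 − (-24) = 10 dB.

10 dB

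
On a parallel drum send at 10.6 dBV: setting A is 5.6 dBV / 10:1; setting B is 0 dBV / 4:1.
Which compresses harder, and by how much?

A: 5 dB over, compressed to 0.5 dB over, so 4.5 dB of GR.
B: 10.6 dB over, compressed to 2.65 dB over, so 7.95 dB of GR.
Difference: 3.45 dB in favour of B.

B, by 3.45 dB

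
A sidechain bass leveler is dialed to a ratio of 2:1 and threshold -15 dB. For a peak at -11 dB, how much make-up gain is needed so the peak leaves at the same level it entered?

Overshoot 4 dB → 4/2 = 2 dB after compression, so the compressed level is -15 + 2 = -13 dB.
Make-up = target − compressed = -11 − (-13) = 2 dB.

2 dB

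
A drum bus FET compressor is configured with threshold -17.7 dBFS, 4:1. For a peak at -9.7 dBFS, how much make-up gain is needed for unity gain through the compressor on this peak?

Overshoot 8 dB → 8/4 = 2 dB after compression, so the compressed level is -17.7 + 2 = -15.7 dBFS.
Make-up = target − compressed = -9.7 − (-15.7) = 6 dB.

6 dB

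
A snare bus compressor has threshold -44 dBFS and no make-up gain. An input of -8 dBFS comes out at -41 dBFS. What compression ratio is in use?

12:1

Input overshoot = -8 − (-44) = 36 dB; output overshoot = -41 − (-44) = 3 dB.
Ratio = 36 / 3 = 12.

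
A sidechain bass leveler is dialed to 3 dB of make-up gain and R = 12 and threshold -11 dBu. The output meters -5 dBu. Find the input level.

Before make-up, the level was -5 − 3 = -8 dBu.
That's 3 dB above the -11 dBu threshold.
Undo the ratio: input overshoot = 3 × 12 = 36 dB, giving input = 25 dBu.

25 dBu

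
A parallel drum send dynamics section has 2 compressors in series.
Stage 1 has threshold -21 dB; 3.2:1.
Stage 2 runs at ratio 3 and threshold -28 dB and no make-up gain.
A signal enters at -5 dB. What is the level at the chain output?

Stage 1: -5 dB is 16 dB over -21 dB; at 3.2:1 that becomes 5 dB over, giving -16 dB.
Stage 2: -16 dB is 12 dB over -28 dB; at 3:1 that becomes 4 dB over, giving -24 dB.

-24 dB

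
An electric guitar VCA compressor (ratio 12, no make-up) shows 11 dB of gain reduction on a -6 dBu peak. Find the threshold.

Input is 12 dB above T (since output overshoot × R = input overshoot: (-17 − T)·12 = -6 − T gives T = -18 dBu).
Check: -18 + (-6 − (-18))/12 = -18 + 1 = -17 dBu. ✓

-18 dBu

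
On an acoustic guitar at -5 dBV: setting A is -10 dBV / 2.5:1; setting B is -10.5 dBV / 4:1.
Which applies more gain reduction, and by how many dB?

B, by 1.125 dB

A: overshoot 5 dB → output overshoot 2 dB → GR 3 dB.
B: overshoot 5.5 dB → output overshoot 1.375 dB → GR 4.125 dB.
B applies 1.125 dB more gain reduction.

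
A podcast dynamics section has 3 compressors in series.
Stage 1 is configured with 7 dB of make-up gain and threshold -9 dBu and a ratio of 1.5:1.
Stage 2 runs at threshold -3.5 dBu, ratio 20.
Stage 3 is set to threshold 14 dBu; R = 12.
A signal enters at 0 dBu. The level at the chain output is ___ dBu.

-3.125 dBu

Stage 1: overshoot 9 dB → 9/1.5 = 6 dB → -3 dBu; +7 dB make-up → 4 dBu.
Stage 2: overshoot 7.5 dB → 7.5/20 = 0.375 dB → -3.125 dBu.
Stage 3: -3.125 dBu is at or below the 14 dBu threshold — no compression; output -3.125 dBu.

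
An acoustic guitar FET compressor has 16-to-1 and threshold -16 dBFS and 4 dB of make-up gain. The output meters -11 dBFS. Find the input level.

0 dBFS

Remove make-up: -11 − 4 = -15 dBFS.
The compressed level sits -15 − (-16) = 1 dB over threshold.
Input overshoot = R × output overshoot = 16 dB → input = -16 + 16 = 0 dBFS.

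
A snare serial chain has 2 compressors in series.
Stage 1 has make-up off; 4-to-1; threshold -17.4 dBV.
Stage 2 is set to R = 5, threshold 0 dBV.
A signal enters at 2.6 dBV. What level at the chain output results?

-12.4 dBV

Stage 1: 20 dB above -17.4 dBV, reduced 4:1 to 5 dB above → -12.4 dBV.
Stage 2: -12.4 dBV ≤ 0 dBV, so stage 2 doesn't engage; output -12.4 dBV.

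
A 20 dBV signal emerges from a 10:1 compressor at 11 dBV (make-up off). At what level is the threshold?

10 dBV

Gain reduction = 20 − 11 = 9 dB; output overshoot = GR / (R − 1) = 9 / 9 = 1 dB.
Threshold = output − output overshoot = 11 − 1 = 10 dBV.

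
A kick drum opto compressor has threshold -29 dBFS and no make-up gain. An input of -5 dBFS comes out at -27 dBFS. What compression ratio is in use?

Input overshoot = -5 − (-29) = 24 dB; output overshoot = -27 − (-29) = 2 dB.
Ratio = 24 / 2 = 12.

12:1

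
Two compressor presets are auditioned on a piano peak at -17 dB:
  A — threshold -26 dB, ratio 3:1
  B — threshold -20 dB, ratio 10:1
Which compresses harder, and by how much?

A, by 3.3 dB

A: GR = 9 − 9/3 = 6 dB.
B: GR = 3 − 3/10 = 2.7 dB.
Difference: 3.3 dB in favour of A.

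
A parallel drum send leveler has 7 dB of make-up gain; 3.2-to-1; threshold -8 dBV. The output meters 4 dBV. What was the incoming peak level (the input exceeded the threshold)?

Remove make-up: 4 − 7 = -3 dBV.
That's 5 dB above the -8 dBV threshold.
Undo the ratio: input overshoot = 5 × 3.2 = 16 dB, giving input = 8 dBV.

8 dBV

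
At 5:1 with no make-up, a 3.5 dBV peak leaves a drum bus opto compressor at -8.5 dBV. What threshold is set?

-11.5 dBV

Let T be the threshold. Output overshoot = (input overshoot)/R, so -8.5 − T = (3.5 − T)/5.
5·(-8.5 − T) = 3.5 − T → 4·T = -42.5 − 3.5 = -46.
T = -46/4 = -11.5 dBV.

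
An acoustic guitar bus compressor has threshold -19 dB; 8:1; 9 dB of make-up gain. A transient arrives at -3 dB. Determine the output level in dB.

The input is 16 dB above the -19 dB threshold.
At 8:1 the overshoot is divided by 8, leaving 2 dB above threshold.
Output = -19 + 2 = -17 dB; make-up adds 9 dB, giving -8 dB.

-8 dB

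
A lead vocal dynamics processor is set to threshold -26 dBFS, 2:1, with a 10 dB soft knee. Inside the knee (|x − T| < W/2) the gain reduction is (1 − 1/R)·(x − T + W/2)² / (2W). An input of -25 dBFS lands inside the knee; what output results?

x − T + W/2 = -25 − (-26) + 5 = 6.
GR = (1 − 1/2) × 6² / 20 = 0.5 × 36 / 20 = 0.9 dB.
Output = -25 − 0.9 = -25.9 dBFS.

-25.9 dBFS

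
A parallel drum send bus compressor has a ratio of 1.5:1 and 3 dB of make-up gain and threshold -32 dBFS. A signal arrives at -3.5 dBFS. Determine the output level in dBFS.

-10 dBFS

Overshoot: -3.5 − (-32) = 28.5 dB.
1.5:1 compression reduces that to 28.5/1.5 = 19 dB over.
Output = -32 + 19 = -13 dBFS; make-up adds 3 dB, giving -10 dBFS.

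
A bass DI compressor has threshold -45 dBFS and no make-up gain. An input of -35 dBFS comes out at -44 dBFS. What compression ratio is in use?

10:1

Input overshoot = -35 − (-45) = 10 dB; output overshoot = -44 − (-45) = 1 dB.
Ratio = 10 / 1 = 10.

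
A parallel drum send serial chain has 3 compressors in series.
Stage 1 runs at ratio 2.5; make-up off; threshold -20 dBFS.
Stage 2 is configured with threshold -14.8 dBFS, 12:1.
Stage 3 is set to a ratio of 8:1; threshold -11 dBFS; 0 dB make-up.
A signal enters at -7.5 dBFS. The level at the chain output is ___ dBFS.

Stage 1: 12.5 dB above -20 dBFS, reduced 2.5:1 to 5 dB above → -15 dBFS.
Stage 2: -15 dBFS is at or below the -14.8 dBFS threshold — no compression; output -15 dBFS.
Stage 3: below threshold (-15 ≤ -11); passes unchanged; output -15 dBFS.

-15 dBFS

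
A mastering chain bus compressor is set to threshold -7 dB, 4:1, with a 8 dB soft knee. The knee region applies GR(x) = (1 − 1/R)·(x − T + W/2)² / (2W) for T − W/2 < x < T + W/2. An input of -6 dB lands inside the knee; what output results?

x − T + W/2 = -6 − (-7) + 4 = 5.
GR = (1 − 1/4) × 5² / 16 = 0.75 × 25 / 16 = 1.171875 dB.
Output = -6 − 1.171875 = -7.171875 dB.

-7.171875 dB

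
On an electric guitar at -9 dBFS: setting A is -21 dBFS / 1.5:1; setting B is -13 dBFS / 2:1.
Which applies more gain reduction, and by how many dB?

A: overshoot 12 dB → output overshoot 8 dB → GR 4 dB.
B: overshoot 4 dB → output overshoot 2 dB → GR 2 dB.
Difference: 2 dB in favour of A.

A, by 2 dB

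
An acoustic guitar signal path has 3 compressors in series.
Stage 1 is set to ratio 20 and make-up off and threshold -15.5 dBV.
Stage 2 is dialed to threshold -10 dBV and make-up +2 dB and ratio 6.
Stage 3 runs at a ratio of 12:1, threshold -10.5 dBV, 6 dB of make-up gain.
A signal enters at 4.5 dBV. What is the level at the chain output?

-6.5 dBV

Stage 1: 20 dB above -15.5 dBV, reduced 20:1 to 1 dB above → -14.5 dBV.
Stage 2: -14.5 dBV is at or below the -10 dBV threshold — no compression; make-up brings it to -12.5 dBV.
Stage 3: -12.5 dBV is at or below the -10.5 dBV threshold — no compression; make-up brings it to -6.5 dBV.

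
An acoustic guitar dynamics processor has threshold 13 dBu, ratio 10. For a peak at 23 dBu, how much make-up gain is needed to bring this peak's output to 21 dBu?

7 dB

Without make-up, output = threshold + overshoot/10 = 13 + 1 = 14 dBu.
Gap to target: 7 dB.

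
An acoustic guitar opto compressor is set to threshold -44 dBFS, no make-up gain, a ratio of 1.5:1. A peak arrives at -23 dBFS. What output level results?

-30 dBFS

-23 dBFS sits 21 dB over threshold.
At 1.5:1 the overshoot is divided by 1.5, leaving 14 dB above threshold.
Output = -44 + 14 = -30 dBFS.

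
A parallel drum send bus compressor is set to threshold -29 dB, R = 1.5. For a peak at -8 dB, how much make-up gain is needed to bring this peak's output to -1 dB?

Overshoot 21 dB → 21/1.5 = 14 dB after compression, so the compressed level is -29 + 14 = -15 dB.
Make-up = target − compressed = -1 − (-15) = 14 dB.

14 dB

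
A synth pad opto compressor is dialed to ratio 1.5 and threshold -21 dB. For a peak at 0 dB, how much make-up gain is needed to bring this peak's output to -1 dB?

6 dB

The peak compresses to -21 + 21/1.5 = -7 dB.
To reach -1 dB requires -1 − (-7) = 6 dB of make-up.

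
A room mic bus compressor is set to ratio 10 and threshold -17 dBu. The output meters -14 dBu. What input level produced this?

That's 3 dB above the -17 dBu threshold.
Undo the ratio: input overshoot = 3 × 10 = 30 dB, giving input = 13 dBu.

13 dBu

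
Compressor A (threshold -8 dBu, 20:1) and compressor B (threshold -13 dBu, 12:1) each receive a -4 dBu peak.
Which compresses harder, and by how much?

B, by 4.45 dB

A: overshoot 4 dB → output overshoot 0.2 dB → GR 3.8 dB.
B: overshoot 9 dB → output overshoot 0.75 dB → GR 8.25 dB.
B reduces 4.45 dB more.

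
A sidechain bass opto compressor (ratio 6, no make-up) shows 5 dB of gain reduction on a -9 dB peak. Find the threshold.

-15 dB

Input is 6 dB above T (since output overshoot × R = input overshoot: (-14 − T)·6 = -9 − T gives T = -15 dB).
Check: -15 + (-9 − (-15))/6 = -15 + 1 = -14 dB. ✓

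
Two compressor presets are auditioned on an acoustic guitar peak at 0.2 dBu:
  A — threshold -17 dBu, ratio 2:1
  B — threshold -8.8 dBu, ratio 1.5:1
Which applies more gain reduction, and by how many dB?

A, by 5.6 dB

A: overshoot 17.2 dB → output overshoot 8.6 dB → GR 8.6 dB.
B: overshoot 9 dB → output overshoot 6 dB → GR 3 dB.
Difference: 5.6 dB in favour of A.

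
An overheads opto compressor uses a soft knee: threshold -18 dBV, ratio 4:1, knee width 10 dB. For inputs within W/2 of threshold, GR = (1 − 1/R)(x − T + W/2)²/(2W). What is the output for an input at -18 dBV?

x − T + W/2 = -18 − (-18) + 5 = 5.
GR = (1 − 1/4) × 5² / 20 = 0.75 × 25 / 20 = 0.9375 dB.
Output = -18 − 0.9375 = -18.9375 dBV.

-18.9375 dBV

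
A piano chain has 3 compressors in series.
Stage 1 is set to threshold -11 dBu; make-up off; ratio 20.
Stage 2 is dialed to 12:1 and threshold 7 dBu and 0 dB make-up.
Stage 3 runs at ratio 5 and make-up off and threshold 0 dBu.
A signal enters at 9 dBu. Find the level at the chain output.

-10 dBu

Stage 1: overshoot 20 dB → 20/20 = 1 dB → -10 dBu.
Stage 2: -10 dBu is at or below the 7 dBu threshold — no compression; output -10 dBu.
Stage 3: -10 dBu ≤ 0 dBu, so stage 3 doesn't engage; output -10 dBu.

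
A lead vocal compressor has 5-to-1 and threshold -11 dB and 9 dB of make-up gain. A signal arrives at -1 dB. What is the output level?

-1 dB sits 10 dB over threshold.
5:1 compression reduces that to 10/5 = 2 dB over.
That puts the output at -9 dB; make-up adds 9 dB, giving 0 dB.

0 dB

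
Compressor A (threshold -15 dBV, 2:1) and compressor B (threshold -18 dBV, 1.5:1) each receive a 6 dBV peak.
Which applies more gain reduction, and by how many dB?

A, by 2.5 dB

A: 21 dB over, compressed to 10.5 dB over, so 10.5 dB of GR.
B: 24 dB over, compressed to 16 dB over, so 8 dB of GR.
A applies 2.5 dB more gain reduction.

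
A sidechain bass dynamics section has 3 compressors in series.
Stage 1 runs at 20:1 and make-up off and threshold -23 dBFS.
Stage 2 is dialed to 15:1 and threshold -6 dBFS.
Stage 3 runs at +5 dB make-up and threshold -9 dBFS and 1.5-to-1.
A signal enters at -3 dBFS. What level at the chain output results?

-17 dBFS

Stage 1: 20 dB above -23 dBFS, reduced 20:1 to 1 dB above → -22 dBFS.
Stage 2: -22 dBFS is at or below the -6 dBFS threshold — no compression; output -22 dBFS.
Stage 3: below threshold (-22 ≤ -9); passes unchanged; make-up brings it to -17 dBFS.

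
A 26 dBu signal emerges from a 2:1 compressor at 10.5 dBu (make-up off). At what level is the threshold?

Input is 31 dB above T (since output overshoot × R = input overshoot: (10.5 − T)·2 = 26 − T gives T = -5 dBu).
Check: -5 + (26 − (-5))/2 = -5 + 15.5 = 10.5 dBu. ✓

-5 dBu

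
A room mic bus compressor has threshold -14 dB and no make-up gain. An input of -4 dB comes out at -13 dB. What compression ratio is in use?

10:1

Input overshoot = -4 − (-14) = 10 dB; output overshoot = -13 − (-14) = 1 dB.
Ratio = 10 / 1 = 10.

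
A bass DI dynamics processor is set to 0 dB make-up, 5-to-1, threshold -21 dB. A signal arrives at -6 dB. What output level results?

-18 dB

Overshoot: -6 − (-21) = 15 dB.
5:1 compression reduces that to 15/5 = 3 dB over.
Output = -21 + 3 = -18 dB.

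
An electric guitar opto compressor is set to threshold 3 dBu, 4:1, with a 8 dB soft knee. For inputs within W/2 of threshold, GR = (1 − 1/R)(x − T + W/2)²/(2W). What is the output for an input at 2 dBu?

x − T + W/2 = 2 − 3 + 4 = 3.
GR = (1 − 1/4) × 3² / 16 = 0.75 × 9 / 16 = 0.421875 dB.
Output = 2 − 0.421875 = 1.578125 dBu.

1.578125 dBu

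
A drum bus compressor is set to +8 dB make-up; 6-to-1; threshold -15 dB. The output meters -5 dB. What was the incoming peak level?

-3 dB

Before make-up, the level was -5 − 8 = -13 dB.
That's 2 dB above the -15 dB threshold.
Before 6:1 compression the overshoot was 2 × 6 = 12 dB, so input = -15 + 12 = -3 dB.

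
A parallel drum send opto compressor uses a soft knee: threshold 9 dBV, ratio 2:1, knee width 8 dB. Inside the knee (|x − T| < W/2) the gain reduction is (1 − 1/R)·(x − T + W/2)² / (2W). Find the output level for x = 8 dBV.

7.71875 dBV

x − T + W/2 = 8 − 9 + 4 = 3.
GR = (1 − 1/2) × 3² / 16 = 0.5 × 9 / 16 = 0.28125 dB.
Output = 8 − 0.28125 = 7.71875 dBV.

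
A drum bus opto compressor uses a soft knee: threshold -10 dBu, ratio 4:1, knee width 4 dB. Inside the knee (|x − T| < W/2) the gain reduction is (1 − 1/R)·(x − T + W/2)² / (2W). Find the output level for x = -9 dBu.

x − T + W/2 = -9 − (-10) + 2 = 3.
GR = (1 − 1/4) × 3² / 8 = 0.75 × 9 / 8 = 0.84375 dB.
Output = -9 − 0.84375 = -9.84375 dBu.

-9.84375 dBu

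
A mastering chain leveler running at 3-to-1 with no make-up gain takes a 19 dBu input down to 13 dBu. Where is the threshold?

10 dBu

Gain reduction = 19 − 13 = 6 dB; output overshoot = GR / (R − 1) = 6 / 2 = 3 dB.
Threshold = output − output overshoot = 13 − 3 = 10 dBu.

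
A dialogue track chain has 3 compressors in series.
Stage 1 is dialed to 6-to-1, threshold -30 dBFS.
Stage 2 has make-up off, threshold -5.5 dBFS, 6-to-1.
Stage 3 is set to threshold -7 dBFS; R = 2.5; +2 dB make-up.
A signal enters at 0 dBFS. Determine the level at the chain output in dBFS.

-23 dBFS

Stage 1: 30 dB above -30 dBFS, reduced 6:1 to 5 dB above → -25 dBFS.
Stage 2: -25 dBFS ≤ -5.5 dBFS, so stage 2 doesn't engage; output -25 dBFS.
Stage 3: below threshold (-25 ≤ -7); passes unchanged; make-up brings it to -23 dBFS.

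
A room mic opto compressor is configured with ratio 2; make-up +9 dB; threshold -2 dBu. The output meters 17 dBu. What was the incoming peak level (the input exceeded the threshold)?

18 dBu

Stripping the +9 dB make-up gives 8 dBu at the gain stage.
The compressed level sits 8 − (-2) = 10 dB over threshold.
Undo the ratio: input overshoot = 10 × 2 = 20 dB, giving input = 18 dBu.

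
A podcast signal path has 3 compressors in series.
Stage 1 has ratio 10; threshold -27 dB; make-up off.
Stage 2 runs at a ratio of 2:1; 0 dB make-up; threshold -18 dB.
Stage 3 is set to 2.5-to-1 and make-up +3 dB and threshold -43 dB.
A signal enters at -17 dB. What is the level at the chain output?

-33.2 dB

Stage 1: overshoot 10 dB → 10/10 = 1 dB → -26 dB.
Stage 2: -26 dB is at or below the -18 dB threshold — no compression; output -26 dB.
Stage 3: -26 dB is 17 dB over -43 dB; at 2.5:1 that becomes 6.8 dB over, giving -36.2 dB; +3 dB make-up → -33.2 dB.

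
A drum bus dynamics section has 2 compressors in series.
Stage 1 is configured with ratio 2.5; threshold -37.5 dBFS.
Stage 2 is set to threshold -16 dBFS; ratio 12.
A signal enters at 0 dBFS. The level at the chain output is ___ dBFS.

-22.5 dBFS

Stage 1: 0 dBFS is 37.5 dB over -37.5 dBFS; at 2.5:1 that becomes 15 dB over, giving -22.5 dBFS.
Stage 2: -22.5 dBFS ≤ -16 dBFS, so stage 2 doesn't engage; output -22.5 dBFS.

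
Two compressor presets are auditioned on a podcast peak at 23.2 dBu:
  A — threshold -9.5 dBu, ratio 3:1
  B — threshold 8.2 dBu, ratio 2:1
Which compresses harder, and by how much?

A: GR = 32.7 − 32.7/3 = 21.8 dB.
B: GR = 15 − 15/2 = 7.5 dB.
A reduces 14.3 dB more.

A, by 14.3 dB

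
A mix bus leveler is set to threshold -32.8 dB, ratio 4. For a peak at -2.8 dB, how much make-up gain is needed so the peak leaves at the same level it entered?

22.5 dB

Without make-up, output = threshold + overshoot/4 = -32.8 + 7.5 = -25.3 dB.
Gap to target: 22.5 dB.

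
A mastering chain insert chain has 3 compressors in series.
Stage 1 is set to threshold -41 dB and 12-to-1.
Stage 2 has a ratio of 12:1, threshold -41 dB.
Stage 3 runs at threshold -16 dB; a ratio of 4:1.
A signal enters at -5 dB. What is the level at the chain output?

-40.75 dB

Stage 1: -5 dB is 36 dB over -41 dB; at 12:1 that becomes 3 dB over, giving -38 dB.
Stage 2: -38 dB is 3 dB over -41 dB; at 12:1 that becomes 0.25 dB over, giving -40.75 dB.
Stage 3: -40.75 dB ≤ -16 dB, so stage 3 doesn't engage; output -40.75 dB.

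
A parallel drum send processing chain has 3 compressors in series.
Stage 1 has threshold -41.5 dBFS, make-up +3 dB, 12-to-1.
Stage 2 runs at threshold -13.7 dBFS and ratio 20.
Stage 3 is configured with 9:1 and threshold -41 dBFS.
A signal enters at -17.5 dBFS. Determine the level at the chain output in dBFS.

-40.5 dBFS

Stage 1: overshoot 24 dB → 24/12 = 2 dB → -39.5 dBFS; +3 dB make-up → -36.5 dBFS.
Stage 2: -36.5 dBFS ≤ -13.7 dBFS, so stage 2 doesn't engage; output -36.5 dBFS.
Stage 3: 4.5 dB above -41 dBFS, reduced 9:1 to 0.5 dB above → -40.5 dBFS.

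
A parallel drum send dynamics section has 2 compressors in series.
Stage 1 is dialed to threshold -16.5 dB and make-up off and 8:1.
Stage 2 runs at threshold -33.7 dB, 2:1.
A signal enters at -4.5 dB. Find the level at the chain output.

Stage 1: -4.5 dB is 12 dB over -16.5 dB; at 8:1 that becomes 1.5 dB over, giving -15 dB.
Stage 2: -15 dB is 18.7 dB over -33.7 dB; at 2:1 that becomes 9.35 dB over, giving -24.35 dB.

-24.35 dB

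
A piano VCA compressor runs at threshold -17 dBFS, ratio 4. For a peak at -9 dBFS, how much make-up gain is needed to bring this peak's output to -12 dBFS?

3 dB

Overshoot 8 dB → 8/4 = 2 dB after compression, so the compressed level is -17 + 2 = -15 dBFS.
Make-up = target − compressed = -12 − (-15) = 3 dB.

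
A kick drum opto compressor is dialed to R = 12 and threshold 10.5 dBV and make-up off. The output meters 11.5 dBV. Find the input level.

22.5 dBV

That's 1 dB above the 10.5 dBV threshold.
Before 12:1 compression the overshoot was 1 × 12 = 12 dB, so input = 10.5 + 12 = 22.5 dBV.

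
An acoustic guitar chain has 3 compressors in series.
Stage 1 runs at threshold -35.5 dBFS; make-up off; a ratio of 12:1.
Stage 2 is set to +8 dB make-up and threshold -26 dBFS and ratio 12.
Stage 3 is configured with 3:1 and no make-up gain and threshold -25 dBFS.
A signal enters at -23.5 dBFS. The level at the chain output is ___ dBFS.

Stage 1: 12 dB above -35.5 dBFS, reduced 12:1 to 1 dB above → -34.5 dBFS.
Stage 2: -34.5 dBFS is at or below the -26 dBFS threshold — no compression; make-up brings it to -26.5 dBFS.
Stage 3: -26.5 dBFS ≤ -25 dBFS, so stage 3 doesn't engage; output -26.5 dBFS.

-26.5 dBFS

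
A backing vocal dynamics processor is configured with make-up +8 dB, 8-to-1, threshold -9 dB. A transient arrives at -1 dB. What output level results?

Overshoot: -1 − (-9) = 8 dB.
The 8 dB excess becomes 1 dB after 8:1 reduction.
Output = -9 + 1 = -8 dB; make-up adds 8 dB, giving 0 dB.

0 dB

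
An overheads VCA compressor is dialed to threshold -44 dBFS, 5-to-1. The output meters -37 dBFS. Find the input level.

Post-compression overshoot = -37 − (-44) = 7 dB.
Undo the ratio: input overshoot = 7 × 5 = 35 dB, giving input = -9 dBFS.

-9 dBFS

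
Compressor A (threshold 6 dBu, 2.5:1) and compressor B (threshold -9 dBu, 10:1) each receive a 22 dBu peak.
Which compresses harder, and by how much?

A: overshoot 16 dB → output overshoot 6.4 dB → GR 9.6 dB.
B: overshoot 31 dB → output overshoot 3.1 dB → GR 27.9 dB.
Difference: 18.3 dB in favour of B.

B, by 18.3 dB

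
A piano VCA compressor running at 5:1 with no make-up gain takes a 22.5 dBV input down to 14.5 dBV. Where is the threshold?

Let T be the threshold. Output overshoot = (input overshoot)/R, so 14.5 − T = (22.5 − T)/5.
5·(14.5 − T) = 22.5 − T → 4·T = 72.5 − 22.5 = 50.
T = 50/4 = 12.5 dBV.

12.5 dBV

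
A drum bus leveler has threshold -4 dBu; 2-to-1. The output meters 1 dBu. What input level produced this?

6 dBu

That's 5 dB above the -4 dBu threshold.
Undo the ratio: input overshoot = 5 × 2 = 10 dB, giving input = 6 dBu.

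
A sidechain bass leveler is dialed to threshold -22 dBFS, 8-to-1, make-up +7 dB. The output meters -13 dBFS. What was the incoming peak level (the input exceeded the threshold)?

-6 dBFS

Stripping the +7 dB make-up gives -20 dBFS at the gain stage.
That's 2 dB above the -22 dBFS threshold.
Before 8:1 compression the overshoot was 2 × 8 = 16 dB, so input = -22 + 16 = -6 dBFS.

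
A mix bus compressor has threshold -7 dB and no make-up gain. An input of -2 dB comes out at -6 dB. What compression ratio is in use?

Input overshoot = -2 − (-7) = 5 dB; output overshoot = -6 − (-7) = 1 dB.
Ratio = 5 / 1 = 5.

5:1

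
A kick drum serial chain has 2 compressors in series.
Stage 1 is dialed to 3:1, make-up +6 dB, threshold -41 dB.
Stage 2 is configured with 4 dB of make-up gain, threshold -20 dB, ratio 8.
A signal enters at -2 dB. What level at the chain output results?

Stage 1: 39 dB above -41 dB, reduced 3:1 to 13 dB above → -28 dB; +6 dB make-up → -22 dB.
Stage 2: -22 dB ≤ -20 dB, so stage 2 doesn't engage; make-up brings it to -18 dB.

-18 dB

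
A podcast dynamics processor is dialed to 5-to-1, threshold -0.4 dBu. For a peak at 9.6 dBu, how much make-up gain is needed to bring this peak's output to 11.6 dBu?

Overshoot 10 dB → 10/5 = 2 dB after compression, so the compressed level is -0.4 + 2 = 1.6 dBu.
Make-up = target − compressed = 11.6 − 1.6 = 10 dB.

10 dB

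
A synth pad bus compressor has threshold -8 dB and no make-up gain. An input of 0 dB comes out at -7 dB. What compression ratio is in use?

Input overshoot = 0 − (-8) = 8 dB; output overshoot = -7 − (-8) = 1 dB.
Ratio = 8 / 1 = 8.

8:1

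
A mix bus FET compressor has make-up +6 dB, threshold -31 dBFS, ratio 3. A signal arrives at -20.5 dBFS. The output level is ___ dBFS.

The input is 10.5 dB above the -31 dBFS threshold.
3:1 compression reduces that to 10.5/3 = 3.5 dB over.
So the level is -31 + 3.5 = -27.5 dBFS; make-up adds 6 dB, giving -21.5 dBFS.

-21.5 dBFS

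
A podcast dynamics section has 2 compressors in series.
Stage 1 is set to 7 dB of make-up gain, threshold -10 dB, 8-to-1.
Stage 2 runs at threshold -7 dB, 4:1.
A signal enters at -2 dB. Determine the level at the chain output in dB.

-5.75 dB

Stage 1: overshoot 8 dB → 8/8 = 1 dB → -9 dB; +7 dB make-up → -2 dB.
Stage 2: overshoot 5 dB → 5/4 = 1.25 dB → -5.75 dB.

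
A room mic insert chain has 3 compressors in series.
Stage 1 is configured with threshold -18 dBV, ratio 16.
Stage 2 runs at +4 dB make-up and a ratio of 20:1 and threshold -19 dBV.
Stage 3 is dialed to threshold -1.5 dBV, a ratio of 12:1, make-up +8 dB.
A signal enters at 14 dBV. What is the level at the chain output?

Stage 1: 14 dBV is 32 dB over -18 dBV; at 16:1 that becomes 2 dB over, giving -16 dBV.
Stage 2: -16 dBV is 3 dB over -19 dBV; at 20:1 that becomes 0.15 dB over, giving -18.85 dBV; +4 dB make-up → -14.85 dBV.
Stage 3: -14.85 dBV is at or below the -1.5 dBV threshold — no compression; make-up brings it to -6.85 dBV.

-6.85 dBV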